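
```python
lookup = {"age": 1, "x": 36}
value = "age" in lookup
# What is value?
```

Trace:
`lookup = {"age": 1, "x": 36}` → lookup = {'age': 1, 'x': 36}
`value = "age" in lookup` → value = True
So value = True

Answer: True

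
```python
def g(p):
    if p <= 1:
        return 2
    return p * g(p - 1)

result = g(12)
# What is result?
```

g(12) = 12 * 11 * 10 * 9 * 8 * 7 * 6 * 5 * 4 * 3 * 2 * 2 = 958003200

Answer: 958003200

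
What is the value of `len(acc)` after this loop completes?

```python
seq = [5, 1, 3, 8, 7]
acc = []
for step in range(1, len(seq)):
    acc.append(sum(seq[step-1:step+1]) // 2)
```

Number of 2-element averages
`acc` takes the values: [] → [3] → [3, 2] → [3, 2, 5] → [3, 2, 5, 7]
So `len(acc)` = 4

Answer: 4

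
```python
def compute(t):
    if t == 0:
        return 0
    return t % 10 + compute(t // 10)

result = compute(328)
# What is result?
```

Sum of digits of 328: 8 + 2 + 3 = 13

Answer: 13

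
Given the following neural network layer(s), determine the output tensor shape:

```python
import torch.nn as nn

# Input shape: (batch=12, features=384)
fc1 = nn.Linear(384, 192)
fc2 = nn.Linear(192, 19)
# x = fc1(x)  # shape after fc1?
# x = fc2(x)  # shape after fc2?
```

Input: (12, 384) -> after fc1: (12, 192) -> Output: (12, 19)

Answer: (12, 19)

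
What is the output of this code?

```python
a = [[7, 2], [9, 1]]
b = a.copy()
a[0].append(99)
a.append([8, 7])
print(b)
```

Key concept: shallow copy with nested lists.
Step by step:
`a = [[7, 2], [9, 1]]` → a = [[7, 2], [9, 1]]
`b = a.copy()` → b = [[7, 2], [9, 1]]
`a[0].append(99)` → a = [[7, 2, 99], [9, 1]]; b = [[7, 2, 99], [9, 1]]
`a.append([8, 7])` → a = [[7, 2, 99], [9, 1], [8, 7]]
`print(b)` → prints [[7, 2, 99], [9, 1]]

Answer: [[7, 2, 99], [9, 1]]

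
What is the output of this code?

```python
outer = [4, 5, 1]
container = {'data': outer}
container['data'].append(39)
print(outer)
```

Key concept: dict holds reference to list.
Step by step:
`outer = [4, 5, 1]` → outer = [4, 5, 1]
`container = {'data': outer}` → container = {'data': [4, 5, 1]}
`container['data'].append(39)` → outer = [4, 5, 1, 39]; container = {'data': [4, 5, 1, 39]}
`print(outer)` → prints [4, 5, 1, 39]

Answer: [4, 5, 1, 39]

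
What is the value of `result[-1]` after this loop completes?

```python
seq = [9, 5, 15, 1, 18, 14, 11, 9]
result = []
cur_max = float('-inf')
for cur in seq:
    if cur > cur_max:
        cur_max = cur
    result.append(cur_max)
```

Running max ends at 18
`result` takes the values: [] → [9] → [9, 9] → [9, 9, 15] → [9, 9, 15, 15] → [9, 9, 15, 15, 18] → [9, 9, 15, 15, 18, 18] → [9, 9, 15, 15, 18, 18, 18] → [9, 9, 15, 15, 18, 18, 18, 18]
So `result[-1]` = 18

Answer: 18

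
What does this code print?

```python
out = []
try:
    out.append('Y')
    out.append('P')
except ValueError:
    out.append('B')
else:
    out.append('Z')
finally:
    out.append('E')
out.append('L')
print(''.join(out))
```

Execution trace: 'Y' (try body) → 'P' (try body, no exception) → 'Z' (else) → 'E' (finally) → 'L' (after the try/except). Output: YPZEL

Answer: YPZEL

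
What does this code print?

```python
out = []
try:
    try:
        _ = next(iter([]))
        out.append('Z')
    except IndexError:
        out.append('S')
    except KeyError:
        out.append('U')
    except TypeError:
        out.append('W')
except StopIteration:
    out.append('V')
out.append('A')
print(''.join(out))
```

Execution trace: 'V' (outer except StopIteration) → 'A' (after the try/except). Output: VA

Answer: VA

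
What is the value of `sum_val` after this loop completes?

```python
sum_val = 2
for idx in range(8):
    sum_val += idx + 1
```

Start at 2, add 1 to 8 = 38
`sum_val` takes the values: 2 → 3 → 5 → 8 → 12 → 17 → 23 → 30 → 38

Answer: 38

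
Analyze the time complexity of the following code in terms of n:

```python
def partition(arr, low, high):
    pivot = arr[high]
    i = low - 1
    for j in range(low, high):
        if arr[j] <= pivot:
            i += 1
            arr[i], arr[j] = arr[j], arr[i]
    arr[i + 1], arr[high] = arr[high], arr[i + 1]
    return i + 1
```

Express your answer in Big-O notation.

This is Lomuto partition (single pass over [low, high), where n = high - low). Time complexity: O(n).

Answer: O(n)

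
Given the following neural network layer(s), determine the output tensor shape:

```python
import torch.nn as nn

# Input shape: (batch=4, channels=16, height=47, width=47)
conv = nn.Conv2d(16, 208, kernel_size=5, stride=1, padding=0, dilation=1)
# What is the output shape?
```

Input: (4, 16, 47, 47) -> Output: (4, 208, 43, 43)

Answer: (4, 208, 43, 43)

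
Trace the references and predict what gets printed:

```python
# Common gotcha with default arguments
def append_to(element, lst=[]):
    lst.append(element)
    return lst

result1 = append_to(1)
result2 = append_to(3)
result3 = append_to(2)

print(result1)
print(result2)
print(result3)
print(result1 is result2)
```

Key concept: mutable default argument gotcha.
Step by step:
`result1 = append_to(1)` → result1 = [1]
`result2 = append_to(3)` → result1 = [1, 3] (same object as result2); result2 = [1, 3] (same object as result1)
`result3 = append_to(2)` → result1 = [1, 3, 2] (same object as result2, result3); result2 = [1, 3, 2] (same object as result1, result3); result3 = [1, 3, 2] (same object as result1, result2)
`print(result1)` → prints [1, 3, 2]
`print(result2)` → prints [1, 3, 2]
`print(result3)` → prints [1, 3, 2]
`print(result1 is result2)` → prints True

Answer:
[1, 3, 2]
[1, 3, 2]
[1, 3, 2]
True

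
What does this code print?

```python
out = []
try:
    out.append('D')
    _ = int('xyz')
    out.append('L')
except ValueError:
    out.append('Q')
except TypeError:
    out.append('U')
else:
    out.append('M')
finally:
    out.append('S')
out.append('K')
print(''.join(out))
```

Execution trace: 'D' (try body) → 'Q' (except ValueError) → 'S' (finally) → 'K' (after the try/except). Output: DQSK

Answer: DQSK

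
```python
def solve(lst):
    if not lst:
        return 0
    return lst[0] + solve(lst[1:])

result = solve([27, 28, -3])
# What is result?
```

27 + 28 + (-3) + 0 = 52

Answer: 52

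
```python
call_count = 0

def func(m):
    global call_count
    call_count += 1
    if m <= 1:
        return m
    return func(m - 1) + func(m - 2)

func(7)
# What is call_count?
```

Calls(m) = 1 + Calls(m-1) + Calls(m-2); Calls(0)=Calls(1)=1. For m=7 this gives 41.

Answer: 41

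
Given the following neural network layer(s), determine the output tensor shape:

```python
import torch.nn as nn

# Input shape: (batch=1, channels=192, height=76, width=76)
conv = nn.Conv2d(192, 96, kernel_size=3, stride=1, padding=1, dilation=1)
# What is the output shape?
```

Input: (1, 192, 76, 76) -> Output: (1, 96, 76, 76)

Answer: (1, 96, 76, 76)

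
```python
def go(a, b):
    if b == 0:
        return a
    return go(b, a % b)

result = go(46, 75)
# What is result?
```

go(46, 75) -> go(75, 46) -> go(46, 29) -> go(29, 17) -> go(17, 12) -> go(12, 5) -> go(5, 2) -> go(2, 1) -> go(1, 0) -> 1

Answer: 1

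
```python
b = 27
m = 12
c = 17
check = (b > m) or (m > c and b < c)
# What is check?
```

Trace:
`b = 27` → b = 27
`m = 12` → m = 12
`c = 17` → c = 17
`check = (b > m) or (m > c and b < c)` → check = True
So check = True

Answer: True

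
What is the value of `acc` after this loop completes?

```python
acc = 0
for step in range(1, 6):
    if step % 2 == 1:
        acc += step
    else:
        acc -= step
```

Add odd, subtract even
`acc` takes the values: 0 → 1 → -1 → 2 → -2 → 3

Answer: 3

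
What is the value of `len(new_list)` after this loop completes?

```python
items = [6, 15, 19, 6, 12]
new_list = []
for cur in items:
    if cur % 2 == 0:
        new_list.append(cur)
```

Count even numbers in [6, 15, 19, 6, 12]
`new_list` takes the values: [] → [6] → [6, 6] → [6, 6, 12]
So `len(new_list)` = 3

Answer: 3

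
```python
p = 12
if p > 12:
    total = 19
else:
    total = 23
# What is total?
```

Trace:
`p = 12` → p = 12
`if p > 12: ...` → p > 12 is False, take else branch → total = 23
So total = 23

Answer: 23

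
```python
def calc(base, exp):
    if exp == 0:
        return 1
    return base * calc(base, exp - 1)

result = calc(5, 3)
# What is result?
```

calc(5, 3) = 5 * 5 * 5 = 125

Answer: 125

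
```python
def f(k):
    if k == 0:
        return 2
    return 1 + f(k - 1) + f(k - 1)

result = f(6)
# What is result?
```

f(k) = 1 + 2·f(k-1), f(0)=2. Closed form: (2+1)·2^6 - 1 = 191.

Answer: 191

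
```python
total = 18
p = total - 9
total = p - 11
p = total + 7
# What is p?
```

Trace:
`total = 18` → total = 18
`p = total - 9` → p = 9
`total = p - 11` → total = -2
`p = total + 7` → p = 5
So p = 5

Answer: 5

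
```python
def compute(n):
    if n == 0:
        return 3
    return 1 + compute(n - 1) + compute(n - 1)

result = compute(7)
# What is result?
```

compute(n) = 1 + 2·compute(n-1), compute(0)=3. Closed form: (3+1)·2^7 - 1 = 511.

Answer: 511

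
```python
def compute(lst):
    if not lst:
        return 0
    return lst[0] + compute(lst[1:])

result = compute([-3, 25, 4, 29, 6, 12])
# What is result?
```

(-3) + 25 + 4 + 29 + 6 + 12 + 0 = 73

Answer: 73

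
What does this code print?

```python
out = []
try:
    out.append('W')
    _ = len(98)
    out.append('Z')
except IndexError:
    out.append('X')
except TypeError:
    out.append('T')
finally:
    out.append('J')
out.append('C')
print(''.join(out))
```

Execution trace: 'W' (try body) → 'T' (except TypeError) → 'J' (finally) → 'C' (after the try/except). Output: WTJC

Answer: WTJC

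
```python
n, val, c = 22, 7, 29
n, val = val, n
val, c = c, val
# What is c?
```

Trace:
`n, val, c = 22, 7, 29` → n = 22; val = 7; c = 29
`n, val = val, n` → n = 7; val = 22
`val, c = c, val` → val = 29; c = 22
So c = 22

Answer: 22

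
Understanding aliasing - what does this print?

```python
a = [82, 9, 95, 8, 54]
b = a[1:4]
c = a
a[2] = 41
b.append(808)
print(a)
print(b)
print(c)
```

Key concept: slice vs alias.
Step by step:
`a = [82, 9, 95, 8, 54]` → a = [82, 9, 95, 8, 54]
`b = a[1:4]` → b = [9, 95, 8]
`c = a` → c = [82, 9, 95, 8, 54] (same object as a)
`a[2] = 41` → a = [82, 9, 41, 8, 54] (same object as c); c = [82, 9, 41, 8, 54] (same object as a)
`b.append(808)` → b = [9, 95, 8, 808]
`print(a)` → prints [82, 9, 41, 8, 54]
`print(b)` → prints [9, 95, 8, 808]
`print(c)` → prints [82, 9, 41, 8, 54]

Answer:
[82, 9, 41, 8, 54]
[9, 95, 8, 808]
[82, 9, 41, 8, 54]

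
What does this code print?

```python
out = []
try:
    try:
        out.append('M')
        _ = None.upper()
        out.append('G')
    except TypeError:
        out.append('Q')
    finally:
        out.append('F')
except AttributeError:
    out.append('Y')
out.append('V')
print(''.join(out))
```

Execution trace: 'M' (try body) → 'F' (finally) → 'Y' (outer except AttributeError) → 'V' (after the try/except). Output: MFYV

Answer: MFYV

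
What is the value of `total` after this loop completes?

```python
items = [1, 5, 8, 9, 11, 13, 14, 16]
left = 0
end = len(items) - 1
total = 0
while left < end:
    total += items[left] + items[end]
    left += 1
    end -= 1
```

Sum of pairs from ends
`total` takes the values: 0 → 17 → 36 → 57 → 77

Answer: 77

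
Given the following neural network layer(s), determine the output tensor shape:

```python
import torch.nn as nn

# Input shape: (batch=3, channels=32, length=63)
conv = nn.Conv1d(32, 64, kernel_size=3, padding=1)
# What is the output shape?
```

Input: (3, 32, 63) -> Output: (3, 64, 63)

Answer: (3, 64, 63)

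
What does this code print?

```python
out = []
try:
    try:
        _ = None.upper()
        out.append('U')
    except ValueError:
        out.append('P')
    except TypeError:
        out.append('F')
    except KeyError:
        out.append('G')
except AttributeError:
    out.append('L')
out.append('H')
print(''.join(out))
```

Execution trace: 'L' (outer except AttributeError) → 'H' (after the try/except). Output: LH

Answer: LH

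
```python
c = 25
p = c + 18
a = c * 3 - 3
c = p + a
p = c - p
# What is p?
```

Trace:
`c = 25` → c = 25
`p = c + 18` → p = 43
`a = c * 3 - 3` → a = 72
`c = p + a` → c = 115
`p = c - p` → p = 72
So p = 72

Answer: 72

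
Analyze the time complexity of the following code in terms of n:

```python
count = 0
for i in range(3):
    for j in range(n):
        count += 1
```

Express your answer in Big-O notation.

Each loop level contributes: 1 × n. Multiplying the contributions gives O(n).

Answer: O(n)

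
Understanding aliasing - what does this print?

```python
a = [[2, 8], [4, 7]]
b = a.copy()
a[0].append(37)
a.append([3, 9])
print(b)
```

Key concept: shallow copy with nested lists.
Step by step:
`a = [[2, 8], [4, 7]]` → a = [[2, 8], [4, 7]]
`b = a.copy()` → b = [[2, 8], [4, 7]]
`a[0].append(37)` → a = [[2, 8, 37], [4, 7]]; b = [[2, 8, 37], [4, 7]]
`a.append([3, 9])` → a = [[2, 8, 37], [4, 7], [3, 9]]
`print(b)` → prints [[2, 8, 37], [4, 7]]

Answer: [[2, 8, 37], [4, 7]]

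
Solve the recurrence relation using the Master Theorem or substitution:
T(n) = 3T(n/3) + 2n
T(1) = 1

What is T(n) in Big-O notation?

By Master Theorem: a=3, b=3, f(n)=2n. Since log_3(3) = 1 and f(n) = Θ(n^1), Case 2 applies. T(n) = O(n log n).

Answer: O(n log n)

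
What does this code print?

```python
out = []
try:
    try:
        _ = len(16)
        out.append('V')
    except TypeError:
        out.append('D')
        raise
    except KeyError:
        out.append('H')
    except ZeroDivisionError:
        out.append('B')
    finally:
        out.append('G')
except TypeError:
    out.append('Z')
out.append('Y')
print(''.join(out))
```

Execution trace: 'D' (inner except TypeError) → 'G' (inner finally) → 'Z' (outer except TypeError) → 'Y' (after the try/except). Output: DGZY

Answer: DGZY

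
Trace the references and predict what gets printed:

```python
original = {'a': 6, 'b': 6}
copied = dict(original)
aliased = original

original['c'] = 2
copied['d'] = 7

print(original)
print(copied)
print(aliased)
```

Key concept: dict() creates copy, assignment creates alias.
Step by step:
`original = {'a': 6, 'b': 6}` → original = {'a': 6, 'b': 6}
`copied = dict(original)` → copied = {'a': 6, 'b': 6}
`aliased = original` → aliased = {'a': 6, 'b': 6} (same object as original)
`original['c'] = 2` → original = {'a': 6, 'b': 6, 'c': 2} (same object as aliased); aliased = {'a': 6, 'b': 6, 'c': 2} (same object as original)
`copied['d'] = 7` → copied = {'a': 6, 'b': 6, 'd': 7}
`print(original)` → prints {'a': 6, 'b': 6, 'c': 2}
`print(copied)` → prints {'a': 6, 'b': 6, 'd': 7}
`print(aliased)` → prints {'a': 6, 'b': 6, 'c': 2}

Answer:
{'a': 6, 'b': 6, 'c': 2}
{'a': 6, 'b': 6, 'd': 7}
{'a': 6, 'b': 6, 'c': 2}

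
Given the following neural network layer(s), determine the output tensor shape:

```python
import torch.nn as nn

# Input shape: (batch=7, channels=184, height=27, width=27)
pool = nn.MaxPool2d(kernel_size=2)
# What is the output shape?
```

Input: (7, 184, 27, 27) -> Output: (7, 184, 13, 13)

Answer: (7, 184, 13, 13)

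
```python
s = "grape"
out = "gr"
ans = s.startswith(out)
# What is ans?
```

Trace:
`s = "grape"` → s = 'grape'
`out = "gr"` → out = 'gr'
`ans = s.startswith(out)` → ans = True
So ans = True

Answer: True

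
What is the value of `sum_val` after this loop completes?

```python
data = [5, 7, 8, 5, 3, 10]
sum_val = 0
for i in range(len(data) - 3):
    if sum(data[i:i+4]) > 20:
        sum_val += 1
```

Count windows with sum > 20
`sum_val` takes the values: 0 → 1 → 2 → 3

Answer: 3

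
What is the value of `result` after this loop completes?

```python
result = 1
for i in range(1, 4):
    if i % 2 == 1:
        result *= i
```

Product of odd numbers 1 to 3
`result` takes the values: 1 → 3

Answer: 3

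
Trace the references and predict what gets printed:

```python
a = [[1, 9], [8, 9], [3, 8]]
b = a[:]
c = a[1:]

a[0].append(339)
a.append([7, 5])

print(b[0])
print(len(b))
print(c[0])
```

Key concept: slice with nested mutation.
Step by step:
`a = [[1, 9], [8, 9], [3, 8]]` → a = [[1, 9], [8, 9], [3, 8]]
`b = a[:]` → b = [[1, 9], [8, 9], [3, 8]]
`c = a[1:]` → c = [[8, 9], [3, 8]]
`a[0].append(339)` → a = [[1, 9, 339], [8, 9], [3, 8]]; b = [[1, 9, 339], [8, 9], [3, 8]]
`a.append([7, 5])` → a = [[1, 9, 339], [8, 9], [3, 8], [7, 5]]
`print(b[0])` → prints [1, 9, 339]
`print(len(b))` → prints 3
`print(c[0])` → prints [8, 9]

Answer:
[1, 9, 339]
3
[8, 9]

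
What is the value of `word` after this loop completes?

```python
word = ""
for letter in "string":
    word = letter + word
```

Reverse 'string'
`word` takes the values: "" → "s" → "ts" → "rts" → "irts" → "nirts" → "gnirts"

Answer: "gnirts"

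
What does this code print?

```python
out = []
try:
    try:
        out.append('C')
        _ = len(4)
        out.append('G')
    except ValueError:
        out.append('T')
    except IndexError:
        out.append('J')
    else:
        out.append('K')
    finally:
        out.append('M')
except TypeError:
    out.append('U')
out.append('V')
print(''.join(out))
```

Execution trace: 'C' (try body) → 'M' (finally) → 'U' (outer except TypeError) → 'V' (after the try/except). Output: CMUV

Answer: CMUV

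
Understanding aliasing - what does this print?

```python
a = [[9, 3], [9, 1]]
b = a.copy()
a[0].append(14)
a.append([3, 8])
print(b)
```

Key concept: shallow copy with nested lists.
Step by step:
`a = [[9, 3], [9, 1]]` → a = [[9, 3], [9, 1]]
`b = a.copy()` → b = [[9, 3], [9, 1]]
`a[0].append(14)` → a = [[9, 3, 14], [9, 1]]; b = [[9, 3, 14], [9, 1]]
`a.append([3, 8])` → a = [[9, 3, 14], [9, 1], [3, 8]]
`print(b)` → prints [[9, 3, 14], [9, 1]]

Answer: [[9, 3, 14], [9, 1]]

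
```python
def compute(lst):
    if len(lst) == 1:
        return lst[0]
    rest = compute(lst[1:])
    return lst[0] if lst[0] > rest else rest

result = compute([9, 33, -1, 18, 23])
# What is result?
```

Recursive max over [9, 33, -1, 18, 23] = 33

Answer: 33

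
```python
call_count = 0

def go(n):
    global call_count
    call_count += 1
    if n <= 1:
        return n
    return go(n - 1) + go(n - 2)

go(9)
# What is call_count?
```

Calls(n) = 1 + Calls(n-1) + Calls(n-2); Calls(0)=Calls(1)=1. For n=9 this gives 109.

Answer: 109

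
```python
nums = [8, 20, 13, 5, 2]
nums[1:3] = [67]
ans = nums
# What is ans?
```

Trace:
`nums = [8, 20, 13, 5, 2]` → nums = [8, 20, 13, 5, 2]
`nums[1:3] = [67]` → nums = [8, 67, 5, 2]
`ans = nums` → ans = [8, 67, 5, 2]
So ans = [8, 67, 5, 2]

Answer: [8, 67, 5, 2]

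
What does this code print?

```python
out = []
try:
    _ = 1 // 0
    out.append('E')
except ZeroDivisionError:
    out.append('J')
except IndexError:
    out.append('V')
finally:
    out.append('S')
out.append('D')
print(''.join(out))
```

Execution trace: 'J' (except ZeroDivisionError) → 'S' (finally) → 'D' (after the try/except). Output: JSD

Answer: JSD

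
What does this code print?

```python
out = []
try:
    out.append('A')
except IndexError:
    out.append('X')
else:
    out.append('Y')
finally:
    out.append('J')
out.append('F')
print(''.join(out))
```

Execution trace: 'A' (try body, no exception) → 'Y' (else) → 'J' (finally) → 'F' (after the try/except). Output: AYJF

Answer: AYJF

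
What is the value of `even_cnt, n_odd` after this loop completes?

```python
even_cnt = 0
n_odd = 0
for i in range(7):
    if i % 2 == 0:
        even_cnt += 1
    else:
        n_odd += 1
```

Count evens and odds in range(7)
`even_cnt, n_odd` takes the values: (0, 0) → (1, 0) → (1, 1) → (2, 1) → (2, 2) → (3, 2) → (3, 3) → (4, 3)

Answer: 4, 3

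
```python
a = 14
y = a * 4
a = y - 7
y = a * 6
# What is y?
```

Trace:
`a = 14` → a = 14
`y = a * 4` → y = 56
`a = y - 7` → a = 49
`y = a * 6` → y = 294
So y = 294

Answer: 294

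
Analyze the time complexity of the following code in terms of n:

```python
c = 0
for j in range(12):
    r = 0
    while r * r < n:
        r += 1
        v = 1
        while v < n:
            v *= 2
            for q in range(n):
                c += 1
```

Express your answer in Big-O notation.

Each loop level contributes: 1 × √n × log n × n. Multiplying the contributions gives O(n√n log n).

Answer: O(n√n log n)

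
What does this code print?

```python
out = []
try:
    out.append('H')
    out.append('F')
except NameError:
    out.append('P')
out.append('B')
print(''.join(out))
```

Execution trace: 'H' (try body) → 'F' (try body, no exception) → 'B' (after the try/except). Output: HFB

Answer: HFB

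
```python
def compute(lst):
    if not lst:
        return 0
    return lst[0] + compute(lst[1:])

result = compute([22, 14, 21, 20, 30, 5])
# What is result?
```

22 + 14 + 21 + 20 + 30 + 5 + 0 = 112

Answer: 112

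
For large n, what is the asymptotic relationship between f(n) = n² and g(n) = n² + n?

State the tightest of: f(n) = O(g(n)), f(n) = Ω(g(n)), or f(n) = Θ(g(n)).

n² vs n² + n: f(n) = Θ(g(n)) — they are asymptotically equivalent (lower-order n term is dominated).

Answer: f(n) = Θ(g(n)) — they are asymptotically equivalent (lower-order n term is dominated).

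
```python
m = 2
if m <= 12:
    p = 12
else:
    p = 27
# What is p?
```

Trace:
`m = 2` → m = 2
`if m <= 12: ...` → m <= 12 is True → p = 12
So p = 12

Answer: 12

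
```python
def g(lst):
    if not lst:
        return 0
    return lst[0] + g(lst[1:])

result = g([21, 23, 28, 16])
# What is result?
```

21 + 23 + 28 + 16 + 0 = 88

Answer: 88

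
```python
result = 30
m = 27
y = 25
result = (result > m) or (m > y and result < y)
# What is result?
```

Trace:
`result = 30` → result = 30
`m = 27` → m = 27
`y = 25` → y = 25
`result = (result > m) or (m > y and result < y)` → result = True
So result = True

Answer: True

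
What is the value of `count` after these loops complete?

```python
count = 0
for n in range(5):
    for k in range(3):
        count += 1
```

5 * 3 = 15
`count` takes the values: 0 → 1 → 2 → 3 → 4 → 5 → 6 → 7 → 8 → 9 → 10 → 11 → 12 → 13 → 14 → 15

Answer: 15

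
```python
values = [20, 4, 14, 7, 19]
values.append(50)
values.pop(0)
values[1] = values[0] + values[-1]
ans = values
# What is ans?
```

Trace:
`values = [20, 4, 14, 7, 19]` → values = [20, 4, 14, 7, 19]
`values.append(50)` → values = [20, 4, 14, 7, 19, 50]
`values.pop(0)` → values = [4, 14, 7, 19, 50]
`values[1] = values[0] + values[-1]` → values = [4, 54, 7, 19, 50]
`ans = values` → ans = [4, 54, 7, 19, 50]
So ans = [4, 54, 7, 19, 50]

Answer: [4, 54, 7, 19, 50]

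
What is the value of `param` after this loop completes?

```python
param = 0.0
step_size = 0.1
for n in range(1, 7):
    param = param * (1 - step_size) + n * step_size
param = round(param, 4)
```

Moving average with lr=0.1
`param` takes the values: 0.0 → 0.1 → 0.29 → 0.561 → 0.9049 → 1.31441 → 1.782969 → 1.783

Answer: 1.783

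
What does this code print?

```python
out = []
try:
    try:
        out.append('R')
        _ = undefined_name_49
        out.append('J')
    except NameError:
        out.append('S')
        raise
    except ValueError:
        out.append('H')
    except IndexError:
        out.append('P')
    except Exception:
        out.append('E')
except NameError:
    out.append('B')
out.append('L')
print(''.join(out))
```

Execution trace: 'R' (inner try body) → 'S' (inner except NameError) → 'B' (outer except NameError) → 'L' (after the try/except). Output: RSBL

Answer: RSBL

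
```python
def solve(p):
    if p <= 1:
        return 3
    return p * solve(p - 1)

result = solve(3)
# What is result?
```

solve(3) = 3 * 2 * 3 = 18

Answer: 18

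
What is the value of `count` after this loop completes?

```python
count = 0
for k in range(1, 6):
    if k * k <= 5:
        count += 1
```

Count numbers where k² ≤ 5
`count` takes the values: 0 → 1 → 2

Answer: 2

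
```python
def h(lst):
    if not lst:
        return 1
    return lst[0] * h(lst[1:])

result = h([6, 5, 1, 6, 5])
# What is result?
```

Product over [6, 5, 1, 6, 5] = 6 * 5 * 1 * 6 * 5 = 900

Answer: 900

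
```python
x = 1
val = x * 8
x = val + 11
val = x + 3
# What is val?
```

Trace:
`x = 1` → x = 1
`val = x * 8` → val = 8
`x = val + 11` → x = 19
`val = x + 3` → val = 22
So val = 22

Answer: 22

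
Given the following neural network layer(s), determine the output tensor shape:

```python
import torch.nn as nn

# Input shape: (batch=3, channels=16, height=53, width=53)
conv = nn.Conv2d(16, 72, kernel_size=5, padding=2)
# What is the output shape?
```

Input: (3, 16, 53, 53) -> Output: (3, 72, 53, 53)

Answer: (3, 72, 53, 53)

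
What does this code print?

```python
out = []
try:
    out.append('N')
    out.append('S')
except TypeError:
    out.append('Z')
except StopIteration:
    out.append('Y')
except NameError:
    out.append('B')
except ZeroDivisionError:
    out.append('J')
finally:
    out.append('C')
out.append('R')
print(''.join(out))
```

Execution trace: 'N' (try body) → 'S' (try body, no exception) → 'C' (finally) → 'R' (after the try/except). Output: NSCR

Answer: NSCR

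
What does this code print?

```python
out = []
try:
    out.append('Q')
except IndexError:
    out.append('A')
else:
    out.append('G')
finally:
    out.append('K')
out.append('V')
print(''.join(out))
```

Execution trace: 'Q' (try body, no exception) → 'G' (else) → 'K' (finally) → 'V' (after the try/except). Output: QGKV

Answer: QGKV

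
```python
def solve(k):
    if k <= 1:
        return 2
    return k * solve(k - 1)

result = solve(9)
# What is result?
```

solve(9) = 9 * 8 * 7 * 6 * 5 * 4 * 3 * 2 * 2 = 725760

Answer: 725760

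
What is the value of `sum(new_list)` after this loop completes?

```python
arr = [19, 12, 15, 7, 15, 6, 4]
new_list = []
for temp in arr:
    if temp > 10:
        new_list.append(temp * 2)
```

Sum of doubled values > 10
`new_list` takes the values: [] → [38] → [38, 24] → [38, 24, 30] → [38, 24, 30, 30]
So `sum(new_list)` = 122

Answer: 122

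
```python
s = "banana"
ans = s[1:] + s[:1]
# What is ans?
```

Trace:
`s = "banana"` → s = 'banana'
`ans = s[1:] + s[:1]` → ans = 'ananab'
So ans = 'ananab'

Answer: 'ananab'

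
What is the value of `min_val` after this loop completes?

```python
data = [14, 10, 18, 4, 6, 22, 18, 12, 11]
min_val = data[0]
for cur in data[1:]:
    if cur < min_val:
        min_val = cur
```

Minimum of [14, 10, 18, 4, 6, 22, 18, 12, 11]
`min_val` takes the values: 14 → 10 → 4

Answer: 4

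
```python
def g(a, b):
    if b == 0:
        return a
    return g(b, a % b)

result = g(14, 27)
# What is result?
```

g(14, 27) -> g(27, 14) -> g(14, 13) -> g(13, 1) -> g(1, 0) -> 1

Answer: 1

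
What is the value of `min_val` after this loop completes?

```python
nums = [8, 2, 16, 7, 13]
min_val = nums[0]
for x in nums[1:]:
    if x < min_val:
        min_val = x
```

Minimum of [8, 2, 16, 7, 13]
`min_val` takes the values: 8 → 2

Answer: 2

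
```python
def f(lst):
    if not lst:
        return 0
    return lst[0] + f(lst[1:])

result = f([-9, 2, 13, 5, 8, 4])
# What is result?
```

(-9) + 2 + 13 + 5 + 8 + 4 + 0 = 23

Answer: 23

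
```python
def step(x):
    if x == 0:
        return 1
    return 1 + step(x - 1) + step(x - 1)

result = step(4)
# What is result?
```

step(x) = 1 + 2·step(x-1), step(0)=1. Closed form: (1+1)·2^4 - 1 = 31.

Answer: 31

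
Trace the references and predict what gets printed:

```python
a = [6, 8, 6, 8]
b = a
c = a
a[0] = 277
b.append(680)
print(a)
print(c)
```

Key concept: multiple aliases.
Step by step:
`a = [6, 8, 6, 8]` → a = [6, 8, 6, 8]
`b = a` → b = [6, 8, 6, 8] (same object as a)
`c = a` → c = [6, 8, 6, 8] (same object as a, b)
`a[0] = 277` → a = [277, 8, 6, 8] (same object as b, c); b = [277, 8, 6, 8] (same object as a, c); c = [277, 8, 6, 8] (same object as a, b)
`b.append(680)` → a = [277, 8, 6, 8, 680] (same object as b, c); b = [277, 8, 6, 8, 680] (same object as a, c); c = [277, 8, 6, 8, 680] (same object as a, b)
`print(a)` → prints [277, 8, 6, 8, 680]
`print(c)` → prints [277, 8, 6, 8, 680]

Answer:
[277, 8, 6, 8, 680]
[277, 8, 6, 8, 680]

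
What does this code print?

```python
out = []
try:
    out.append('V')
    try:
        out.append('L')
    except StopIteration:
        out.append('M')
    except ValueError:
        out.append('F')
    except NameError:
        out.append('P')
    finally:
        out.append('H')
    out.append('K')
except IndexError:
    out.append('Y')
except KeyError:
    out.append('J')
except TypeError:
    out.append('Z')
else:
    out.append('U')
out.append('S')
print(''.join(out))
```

Execution trace: 'V' (try body) → 'L' (inner try body, no exception) → 'H' (inner finally) → 'K' (try body, no exception) → 'U' (else) → 'S' (after the try/except). Output: VLHKUS

Answer: VLHKUS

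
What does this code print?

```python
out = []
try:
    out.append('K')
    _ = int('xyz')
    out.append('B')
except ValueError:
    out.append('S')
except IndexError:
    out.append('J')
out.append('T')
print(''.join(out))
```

Execution trace: 'K' (try body) → 'S' (except ValueError) → 'T' (after the try/except). Output: KST

Answer: KST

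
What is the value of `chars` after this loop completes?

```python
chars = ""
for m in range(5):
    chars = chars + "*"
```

Repeat '*' 5 times
`chars` takes the values: "" → "*" → "**" → "***" → "****" → "*****"

Answer: "*****"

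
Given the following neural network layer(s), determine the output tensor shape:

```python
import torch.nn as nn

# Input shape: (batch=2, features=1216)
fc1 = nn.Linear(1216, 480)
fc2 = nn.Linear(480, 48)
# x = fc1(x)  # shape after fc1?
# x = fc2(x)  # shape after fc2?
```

Input: (2, 1216) -> after fc1: (2, 480) -> Output: (2, 48)

Answer: (2, 48)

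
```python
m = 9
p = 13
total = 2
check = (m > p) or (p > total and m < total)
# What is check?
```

Trace:
`m = 9` → m = 9
`p = 13` → p = 13
`total = 2` → total = 2
`check = (m > p) or (p > total and m < total)` → check = False
So check = False

Answer: False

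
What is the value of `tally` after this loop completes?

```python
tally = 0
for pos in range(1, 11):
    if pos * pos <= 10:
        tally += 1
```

Count numbers where pos² ≤ 10
`tally` takes the values: 0 → 1 → 2 → 3

Answer: 3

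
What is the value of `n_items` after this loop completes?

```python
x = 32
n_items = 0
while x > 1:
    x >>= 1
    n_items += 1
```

Count right shifts until 1
`n_items` takes the values: 0 → 1 → 2 → 3 → 4 → 5

Answer: 5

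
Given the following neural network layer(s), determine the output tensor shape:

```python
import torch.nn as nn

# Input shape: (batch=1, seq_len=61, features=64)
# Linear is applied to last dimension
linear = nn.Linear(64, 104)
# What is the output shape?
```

Input: (1, 61, 64) -> Output: (1, 61, 104)

Answer: (1, 61, 104)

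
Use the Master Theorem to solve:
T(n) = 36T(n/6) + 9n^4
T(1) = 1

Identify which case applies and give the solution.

a=36, b=6, f(n)=9n^4. log_6(36) = 2. Since c=4 > 2 and the regularity condition holds (36(n/6)^4 = (36/6^4)n^4 with 36/6^4 < 1), Case 3 applies: T(n) = Θ(f(n)) = O(n^4).

Answer: O(n^4) - Case 3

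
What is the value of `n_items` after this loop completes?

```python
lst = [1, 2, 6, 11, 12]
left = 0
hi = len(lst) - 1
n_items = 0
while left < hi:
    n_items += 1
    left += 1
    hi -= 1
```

Iterations until pointers meet (list length 5)
`n_items` takes the values: 0 → 1 → 2

Answer: 2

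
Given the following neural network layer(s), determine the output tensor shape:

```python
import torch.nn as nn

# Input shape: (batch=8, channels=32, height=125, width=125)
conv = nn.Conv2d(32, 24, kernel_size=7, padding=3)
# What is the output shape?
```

Input: (8, 32, 125, 125) -> Output: (8, 24, 125, 125)

Answer: (8, 24, 125, 125)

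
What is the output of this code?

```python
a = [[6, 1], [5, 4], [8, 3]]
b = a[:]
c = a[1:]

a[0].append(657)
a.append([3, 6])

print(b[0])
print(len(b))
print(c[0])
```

Key concept: slice with nested mutation.
Step by step:
`a = [[6, 1], [5, 4], [8, 3]]` → a = [[6, 1], [5, 4], [8, 3]]
`b = a[:]` → b = [[6, 1], [5, 4], [8, 3]]
`c = a[1:]` → c = [[5, 4], [8, 3]]
`a[0].append(657)` → a = [[6, 1, 657], [5, 4], [8, 3]]; b = [[6, 1, 657], [5, 4], [8, 3]]
`a.append([3, 6])` → a = [[6, 1, 657], [5, 4], [8, 3], [3, 6]]
`print(b[0])` → prints [6, 1, 657]
`print(len(b))` → prints 3
`print(c[0])` → prints [5, 4]

Answer:
[6, 1, 657]
3
[5, 4]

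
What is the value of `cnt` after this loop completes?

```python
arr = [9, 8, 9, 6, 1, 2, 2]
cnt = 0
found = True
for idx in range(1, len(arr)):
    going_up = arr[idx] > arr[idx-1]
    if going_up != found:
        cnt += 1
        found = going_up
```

Count direction changes in [9, 8, 9, 6, 1, 2, 2]
`cnt` takes the values: 0 → 1 → 2 → 3 → 4 → 5

Answer: 5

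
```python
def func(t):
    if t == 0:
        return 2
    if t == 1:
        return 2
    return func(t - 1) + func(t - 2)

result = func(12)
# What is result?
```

Build up from base cases: func(0)=2, func(1)=2, func(2)=4, func(3)=6, func(4)=10, func(5)=16, func(6)=26, ..., func(12)=466

Answer: 466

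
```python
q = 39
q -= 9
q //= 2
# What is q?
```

Trace:
`q = 39` → q = 39
`q -= 9` → q = 30
`q //= 2` → q = 15
So q = 15

Answer: 15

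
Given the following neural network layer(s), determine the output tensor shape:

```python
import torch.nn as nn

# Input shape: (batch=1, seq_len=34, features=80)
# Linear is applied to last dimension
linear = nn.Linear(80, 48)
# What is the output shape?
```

Input: (1, 34, 80) -> Output: (1, 34, 48)

Answer: (1, 34, 48)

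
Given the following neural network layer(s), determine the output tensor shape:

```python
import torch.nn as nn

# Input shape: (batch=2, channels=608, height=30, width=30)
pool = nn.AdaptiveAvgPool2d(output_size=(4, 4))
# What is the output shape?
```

Input: (2, 608, 30, 30) -> Output: (2, 608, 4, 4)

Answer: (2, 608, 4, 4)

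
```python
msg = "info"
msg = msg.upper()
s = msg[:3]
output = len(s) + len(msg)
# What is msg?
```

Trace:
`msg = "info"` → msg = 'info'
`msg = msg.upper()` → msg = 'INFO'
`s = msg[:3]` → s = 'INF'
`output = len(s) + len(msg)` → output = 7
So msg = 'INFO'

Answer: 'INFO'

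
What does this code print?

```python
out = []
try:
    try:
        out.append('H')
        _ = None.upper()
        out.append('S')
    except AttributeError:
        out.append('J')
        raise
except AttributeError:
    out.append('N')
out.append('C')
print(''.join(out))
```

Execution trace: 'H' (inner try body) → 'J' (inner except AttributeError) → 'N' (outer except AttributeError) → 'C' (after the try/except). Output: HJNC

Answer: HJNC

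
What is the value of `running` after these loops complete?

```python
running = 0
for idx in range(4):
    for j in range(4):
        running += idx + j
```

Sum of all idx+j for idx,j in 4x4
`running` takes the values: 0 → 1 → 3 → 6 → 7 → 9 → 12 → 16 → 18 → 21 → 25 → 30 → 33 → 37 → 42 → 48

Answer: 48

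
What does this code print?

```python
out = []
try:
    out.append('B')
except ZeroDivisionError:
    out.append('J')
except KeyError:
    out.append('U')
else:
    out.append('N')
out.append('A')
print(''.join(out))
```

Execution trace: 'B' (try body, no exception) → 'N' (else) → 'A' (after the try/except). Output: BNA

Answer: BNA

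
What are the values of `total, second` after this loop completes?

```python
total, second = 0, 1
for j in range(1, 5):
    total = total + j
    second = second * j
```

Sum and factorial of 1 to 4
`total, second` takes the values: (0, 1) → (1, 1) → (3, 1) → (3, 2) → (6, 2) → (6, 6) → (10, 6) → (10, 24)

Answer: 10, 24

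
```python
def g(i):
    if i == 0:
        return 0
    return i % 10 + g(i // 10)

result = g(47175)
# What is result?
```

Sum of digits of 47175: 5 + 7 + 1 + 7 + 4 = 24

Answer: 24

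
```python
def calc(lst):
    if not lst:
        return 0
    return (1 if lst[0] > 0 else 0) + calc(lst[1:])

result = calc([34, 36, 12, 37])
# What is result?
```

Count of positive elements in [34, 36, 12, 37] = 4

Answer: 4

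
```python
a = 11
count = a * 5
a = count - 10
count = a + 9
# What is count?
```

Trace:
`a = 11` → a = 11
`count = a * 5` → count = 55
`a = count - 10` → a = 45
`count = a + 9` → count = 54
So count = 54

Answer: 54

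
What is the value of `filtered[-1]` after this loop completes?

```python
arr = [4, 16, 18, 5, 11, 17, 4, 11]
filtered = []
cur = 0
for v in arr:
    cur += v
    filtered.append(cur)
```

Cumulative sum ends at 86
`filtered` takes the values: [] → [4] → [4, 20] → [4, 20, 38] → [4, 20, 38, 43] → [4, 20, 38, 43, 54] → [4, 20, 38, 43, 54, 71] → [4, 20, 38, 43, 54, 71, 75] → [4, 20, 38, 43, 54, 71, 75, 86]
So `filtered[-1]` = 86

Answer: 86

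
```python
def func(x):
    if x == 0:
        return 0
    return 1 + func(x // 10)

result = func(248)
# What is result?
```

Count of digits of 248: 3

Answer: 3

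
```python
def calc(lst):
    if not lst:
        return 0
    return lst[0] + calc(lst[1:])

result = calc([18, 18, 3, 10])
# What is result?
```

18 + 18 + 3 + 10 + 0 = 49

Answer: 49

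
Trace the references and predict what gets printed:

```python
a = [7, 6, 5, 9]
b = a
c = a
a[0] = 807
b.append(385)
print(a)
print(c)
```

Key concept: multiple aliases.
Step by step:
`a = [7, 6, 5, 9]` → a = [7, 6, 5, 9]
`b = a` → b = [7, 6, 5, 9] (same object as a)
`c = a` → c = [7, 6, 5, 9] (same object as a, b)
`a[0] = 807` → a = [807, 6, 5, 9] (same object as b, c); b = [807, 6, 5, 9] (same object as a, c); c = [807, 6, 5, 9] (same object as a, b)
`b.append(385)` → a = [807, 6, 5, 9, 385] (same object as b, c); b = [807, 6, 5, 9, 385] (same object as a, c); c = [807, 6, 5, 9, 385] (same object as a, b)
`print(a)` → prints [807, 6, 5, 9, 385]
`print(c)` → prints [807, 6, 5, 9, 385]

Answer:
[807, 6, 5, 9, 385]
[807, 6, 5, 9, 385]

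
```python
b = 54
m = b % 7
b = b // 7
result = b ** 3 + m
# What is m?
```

Trace:
`b = 54` → b = 54
`m = b % 7` → m = 5
`b = b // 7` → b = 7
`result = b ** 3 + m` → result = 348
So m = 5

Answer: 5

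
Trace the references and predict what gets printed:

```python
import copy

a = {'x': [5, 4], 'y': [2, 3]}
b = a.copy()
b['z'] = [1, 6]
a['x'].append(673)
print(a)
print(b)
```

Key concept: shallow copy of dict with mutable values.
Step by step:
`a = {'x': [5, 4], 'y': [2, 3]}` → a = {'x': [5, 4], 'y': [2, 3]}
`b = a.copy()` → b = {'x': [5, 4], 'y': [2, 3]}
`b['z'] = [1, 6]` → b = {'x': [5, 4], 'y': [2, 3], 'z': [1, 6]}
`a['x'].append(673)` → a = {'x': [5, 4, 673], 'y': [2, 3]}; b = {'x': [5, 4, 673], 'y': [2, 3], 'z': [1, 6]}
`print(a)` → prints {'x': [5, 4, 673], 'y': [2, 3]}
`print(b)` → prints {'x': [5, 4, 673], 'y': [2, 3], 'z': [1, 6]}

Answer:
{'x': [5, 4, 673], 'y': [2, 3]}
{'x': [5, 4, 673], 'y': [2, 3], 'z': [1, 6]}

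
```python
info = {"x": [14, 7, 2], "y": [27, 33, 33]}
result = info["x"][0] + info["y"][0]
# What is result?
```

Trace:
`info = {"x": [14, 7, 2], "y": [27, 33, 33]}` → info = {'x': [14, 7, 2], 'y': [27, 33, 33]}
`result = info["x"][0] + info["y"][0]` → result = 41
So result = 41

Answer: 41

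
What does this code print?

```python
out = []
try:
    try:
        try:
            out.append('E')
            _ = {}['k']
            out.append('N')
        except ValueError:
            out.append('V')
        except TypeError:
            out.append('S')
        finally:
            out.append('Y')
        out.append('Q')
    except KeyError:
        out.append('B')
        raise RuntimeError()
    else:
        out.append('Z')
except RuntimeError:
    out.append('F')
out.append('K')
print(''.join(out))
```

Execution trace: 'E' (inner try body) → 'Y' (inner finally) → 'B' (except KeyError) → 'F' (outer except RuntimeError) → 'K' (after the try/except). Output: EYBFK

Answer: EYBFK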